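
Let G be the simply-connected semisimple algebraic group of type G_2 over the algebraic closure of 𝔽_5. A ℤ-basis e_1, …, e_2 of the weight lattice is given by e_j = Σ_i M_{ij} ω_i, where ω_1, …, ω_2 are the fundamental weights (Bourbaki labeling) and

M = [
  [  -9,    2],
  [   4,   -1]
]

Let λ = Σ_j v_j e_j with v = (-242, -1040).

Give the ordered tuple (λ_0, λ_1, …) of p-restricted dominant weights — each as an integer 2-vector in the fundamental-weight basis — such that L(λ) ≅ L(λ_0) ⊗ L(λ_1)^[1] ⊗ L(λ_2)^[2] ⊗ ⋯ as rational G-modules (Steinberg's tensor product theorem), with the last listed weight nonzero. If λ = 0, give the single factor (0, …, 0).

((3, 2), (4, 4), (3, 2))

ω-coordinates c = M·v, v = (-242, -1040):
  c_1 = (-9)·(-242) + (2)·(-1040) = 98
  c_2 = (4)·(-242) + (-1)·(-1040) = 72
Expand coordinatewise in base 5:
  c_1 = 98 = 3·5^0 + 4·5^1 + 3·5^2
  c_2 = 72 = 2·5^0 + 4·5^1 + 2·5^2
p-restricted factor λ_0 = (3, 2)
p-restricted factor λ_1 = (4, 4)
p-restricted factor λ_2 = (3, 2)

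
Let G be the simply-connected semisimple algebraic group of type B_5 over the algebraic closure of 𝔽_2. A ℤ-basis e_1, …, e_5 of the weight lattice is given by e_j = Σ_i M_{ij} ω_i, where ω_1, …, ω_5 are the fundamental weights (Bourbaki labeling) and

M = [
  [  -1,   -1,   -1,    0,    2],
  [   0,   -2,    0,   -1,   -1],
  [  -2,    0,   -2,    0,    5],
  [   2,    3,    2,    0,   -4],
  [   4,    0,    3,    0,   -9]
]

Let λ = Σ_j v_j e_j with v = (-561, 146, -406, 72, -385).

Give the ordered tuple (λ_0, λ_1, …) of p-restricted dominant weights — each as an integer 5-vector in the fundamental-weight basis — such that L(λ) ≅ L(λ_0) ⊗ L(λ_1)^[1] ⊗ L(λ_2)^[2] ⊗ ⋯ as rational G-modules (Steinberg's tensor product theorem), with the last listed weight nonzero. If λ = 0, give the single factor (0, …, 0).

((1, 1, 1, 0, 1), (1, 0, 0, 0, 1), (0, 1, 0, 1, 0), (0, 0, 1, 1, 0), (1, 1, 0, 0, 0), (1, 0, 0, 1, 0))

ω-coordinates c = M·v, v = (-561, 146, -406, 72, -385):
  c_1 = -1*-561 + -1*146 + -1*-406 + 0*72 + 2*-385 = 51
  c_2 = 0*-561 + -2*146 + 0*-406 + -1*72 + -1*-385 = 21
  c_3 = -2*-561 + 0*146 + -2*-406 + 0*72 + 5*-385 = 9
  c_4 = 2*-561 + 3*146 + 2*-406 + 0*72 + -4*-385 = 44
  c_5 = 4*-561 + 0*146 + 3*-406 + 0*72 + -9*-385 = 3
p = 2; digits c_i = Σ_j d_{ij}·2^j, 0 ≤ d_{ij} < 2:
  c_1 = 51 = 1·2^0 + 1·2^1 + 0·2^2 + 0·2^3 + 1·2^4 + 1·2^5
  c_2 = 21 = 1·2^0 + 0·2^1 + 1·2^2 + 0·2^3 + 1·2^4
  c_3 = 9 = 1·2^0 + 0·2^1 + 0·2^2 + 1·2^3
  c_4 = 44 = 0·2^0 + 0·2^1 + 1·2^2 + 1·2^3 + 0·2^4 + 1·2^5
  c_5 = 3 = 1·2^0 + 1·2^1
Factor λ_0 = (1, 1, 1, 0, 1)
Factor λ_1 = (1, 0, 0, 0, 1)
Factor λ_2 = (0, 1, 0, 1, 0)
Factor λ_3 = (0, 0, 1, 1, 0)
Factor λ_4 = (1, 1, 0, 0, 0)
Factor λ_5 = (1, 0, 0, 1, 0)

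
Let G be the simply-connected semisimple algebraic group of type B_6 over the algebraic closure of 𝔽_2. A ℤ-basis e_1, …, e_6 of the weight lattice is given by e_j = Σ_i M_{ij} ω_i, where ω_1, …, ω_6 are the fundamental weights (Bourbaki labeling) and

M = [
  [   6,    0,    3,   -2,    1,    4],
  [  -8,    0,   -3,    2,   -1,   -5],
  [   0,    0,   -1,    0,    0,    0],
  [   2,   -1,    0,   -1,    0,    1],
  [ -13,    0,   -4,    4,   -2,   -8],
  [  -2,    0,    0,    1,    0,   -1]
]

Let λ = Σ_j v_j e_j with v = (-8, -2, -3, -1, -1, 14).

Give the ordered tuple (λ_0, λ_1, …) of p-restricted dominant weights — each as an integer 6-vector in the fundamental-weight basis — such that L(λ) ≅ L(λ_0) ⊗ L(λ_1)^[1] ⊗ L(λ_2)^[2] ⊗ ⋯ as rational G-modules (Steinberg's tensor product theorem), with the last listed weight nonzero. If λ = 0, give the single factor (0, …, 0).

ω-coordinates c = M·v, v = (-8, -2, -3, -1, -1, 14):
  c_1 = 6*-8 + 0*-2 + 3*-3 + -2*-1 + 1*-1 + 4*14 = 0
  c_2 = -8*-8 + 0*-2 + -3*-3 + 2*-1 + -1*-1 + -5*14 = 2
  c_3 = 0*-8 + 0*-2 + -1*-3 + 0*-1 + 0*-1 + 0*14 = 3
  c_4 = 2*-8 + -1*-2 + 0*-3 + -1*-1 + 0*-1 + 1*14 = 1
  c_5 = -13*-8 + 0*-2 + -4*-3 + 4*-1 + -2*-1 + -8*14 = 2
  c_6 = -2*-8 + 0*-2 + 0*-3 + 1*-1 + 0*-1 + -1*14 = 1
Base-2 expansion of each c_i:
  c_1 = 0
  c_2 = 2 = 0·2^0 + 1·2^1
  c_3 = 3 = 1·2^0 + 1·2^1
  c_4 = 1 = 1·2^0
  c_5 = 2 = 0·2^0 + 1·2^1
  c_6 = 1 = 1·2^0
Factor λ_0 = (0, 0, 1, 1, 0, 1)
Factor λ_1 = (0, 1, 1, 0, 1, 0)

((0, 0, 1, 1, 0, 1), (0, 1, 1, 0, 1, 0))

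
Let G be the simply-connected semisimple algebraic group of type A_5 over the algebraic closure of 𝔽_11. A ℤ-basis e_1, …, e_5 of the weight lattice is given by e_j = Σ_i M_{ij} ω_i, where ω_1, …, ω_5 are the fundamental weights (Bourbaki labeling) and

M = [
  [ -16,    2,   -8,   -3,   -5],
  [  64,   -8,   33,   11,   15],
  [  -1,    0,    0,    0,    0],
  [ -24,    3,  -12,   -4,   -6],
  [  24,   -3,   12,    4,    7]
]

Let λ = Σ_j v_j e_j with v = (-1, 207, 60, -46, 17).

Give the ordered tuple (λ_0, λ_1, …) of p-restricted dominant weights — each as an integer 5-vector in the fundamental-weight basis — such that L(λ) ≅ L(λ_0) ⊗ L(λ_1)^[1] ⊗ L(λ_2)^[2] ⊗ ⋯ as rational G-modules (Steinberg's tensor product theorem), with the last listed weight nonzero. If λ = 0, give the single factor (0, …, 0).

In the fundamental-weight basis, λ has coordinates c = M·v (v = (-1, 207, 60, -46, 17)):
  c_1 = -16*-1 + 2*207 + -8*60 + -3*-46 + -5*17 = 3
  c_2 = 64*-1 + -8*207 + 33*60 + 11*-46 + 15*17 = 9
  c_3 = -1*-1 + 0*207 + 0*60 + 0*-46 + 0*17 = 1
  c_4 = -24*-1 + 3*207 + -12*60 + -4*-46 + -6*17 = 7
  c_5 = 24*-1 + -3*207 + 12*60 + 4*-46 + 7*17 = 10
Writing each c_i in base p = 11:
  c_1 = 3 = 3·11^0
  c_2 = 9 = 9·11^0
  c_3 = 1 = 1·11^0
  c_4 = 7 = 7·11^0
  c_5 = 10 = 10·11^0
λ_0 = (3, 9, 1, 7, 10)

((3, 9, 1, 7, 10),)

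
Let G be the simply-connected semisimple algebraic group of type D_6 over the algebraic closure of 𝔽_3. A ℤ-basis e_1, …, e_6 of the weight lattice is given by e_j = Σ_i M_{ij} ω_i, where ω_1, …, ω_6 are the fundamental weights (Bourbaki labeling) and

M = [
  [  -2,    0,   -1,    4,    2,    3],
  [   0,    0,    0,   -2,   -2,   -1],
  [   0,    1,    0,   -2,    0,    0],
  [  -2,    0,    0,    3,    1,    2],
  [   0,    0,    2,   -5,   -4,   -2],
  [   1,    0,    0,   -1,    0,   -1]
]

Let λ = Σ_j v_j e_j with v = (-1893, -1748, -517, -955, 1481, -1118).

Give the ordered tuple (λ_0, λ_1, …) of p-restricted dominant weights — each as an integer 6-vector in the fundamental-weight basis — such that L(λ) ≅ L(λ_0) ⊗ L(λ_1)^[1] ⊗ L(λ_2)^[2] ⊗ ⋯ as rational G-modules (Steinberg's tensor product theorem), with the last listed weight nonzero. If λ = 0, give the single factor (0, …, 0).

((1, 0, 0, 1, 2, 0), (0, 1, 0, 1, 2, 0), (1, 1, 0, 0, 2, 2), (0, 2, 0, 0, 1, 0), (1, 0, 2, 2, 0, 2))

Change of basis e → ω: c = M·v where v = (-1893, -1748, -517, -955, 1481, -1118):
  c_1 = (-2)·(-1893) + (0)·(-1748) + (-1)·(-517) + (4)·(-955) + 2·1481 + (3)·(-1118) = 91
  c_2 = (0)·(-1893) + (0)·(-1748) + (0)·(-517) + (-2)·(-955) + (-2)·(1481) + (-1)·(-1118) = 66
  c_3 = (0)·(-1893) + (1)·(-1748) + (0)·(-517) + (-2)·(-955) + 0·1481 + (0)·(-1118) = 162
  c_4 = (-2)·(-1893) + (0)·(-1748) + (0)·(-517) + (3)·(-955) + 1·1481 + (2)·(-1118) = 166
  c_5 = (0)·(-1893) + (0)·(-1748) + (2)·(-517) + (-5)·(-955) + (-4)·(1481) + (-2)·(-1118) = 53
  c_6 = (1)·(-1893) + (0)·(-1748) + (0)·(-517) + (-1)·(-955) + 0·1481 + (-1)·(-1118) = 180
Expand coordinatewise in base 3:
  c_1 = 91 = 1·3^0 + 0·3^1 + 1·3^2 + 0·3^3 + 1·3^4
  c_2 = 66 = 0·3^0 + 1·3^1 + 1·3^2 + 2·3^3
  c_3 = 162 = 0·3^0 + 0·3^1 + 0·3^2 + 0·3^3 + 2·3^4
  c_4 = 166 = 1·3^0 + 1·3^1 + 0·3^2 + 0·3^3 + 2·3^4
  c_5 = 53 = 2·3^0 + 2·3^1 + 2·3^2 + 1·3^3
  c_6 = 180 = 0·3^0 + 0·3^1 + 2·3^2 + 0·3^3 + 2·3^4
λ_0 = (1, 0, 0, 1, 2, 0)
λ_1 = (0, 1, 0, 1, 2, 0)
λ_2 = (1, 1, 0, 0, 2, 2)
λ_3 = (0, 2, 0, 0, 1, 0)
λ_4 = (1, 0, 2, 2, 0, 2)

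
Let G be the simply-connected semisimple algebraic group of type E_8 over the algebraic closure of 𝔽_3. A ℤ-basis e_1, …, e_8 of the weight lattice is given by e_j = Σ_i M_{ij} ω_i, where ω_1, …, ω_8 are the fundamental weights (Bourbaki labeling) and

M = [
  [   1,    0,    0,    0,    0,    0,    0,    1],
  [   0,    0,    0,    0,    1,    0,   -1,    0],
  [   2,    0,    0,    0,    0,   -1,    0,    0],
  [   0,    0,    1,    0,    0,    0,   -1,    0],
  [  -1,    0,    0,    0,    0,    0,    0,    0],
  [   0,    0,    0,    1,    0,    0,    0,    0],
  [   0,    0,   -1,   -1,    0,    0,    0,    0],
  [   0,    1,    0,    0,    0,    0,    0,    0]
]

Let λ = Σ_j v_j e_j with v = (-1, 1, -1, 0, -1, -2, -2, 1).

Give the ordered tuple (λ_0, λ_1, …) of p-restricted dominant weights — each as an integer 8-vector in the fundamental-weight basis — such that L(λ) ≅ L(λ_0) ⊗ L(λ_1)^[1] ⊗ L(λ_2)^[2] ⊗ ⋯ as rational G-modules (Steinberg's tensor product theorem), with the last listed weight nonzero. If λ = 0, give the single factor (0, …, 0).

Converting to the ω-basis (c_i = row i of M dotted with v = (-1, 1, -1, 0, -1, -2, -2, 1)):
  c_1 = 1*-1 + 0*1 + 0*-1 + 0*0 + 0*-1 + 0*-2 + 0*-2 + 1*1 = 0
  c_2 = 0*-1 + 0*1 + 0*-1 + 0*0 + 1*-1 + 0*-2 + -1*-2 + 0*1 = 1
  c_3 = 2*-1 + 0*1 + 0*-1 + 0*0 + 0*-1 + -1*-2 + 0*-2 + 0*1 = 0
  c_4 = 0*-1 + 0*1 + 1*-1 + 0*0 + 0*-1 + 0*-2 + -1*-2 + 0*1 = 1
  c_5 = -1*-1 + 0*1 + 0*-1 + 0*0 + 0*-1 + 0*-2 + 0*-2 + 0*1 = 1
  c_6 = 0*-1 + 0*1 + 0*-1 + 1*0 + 0*-1 + 0*-2 + 0*-2 + 0*1 = 0
  c_7 = 0*-1 + 0*1 + -1*-1 + -1*0 + 0*-1 + 0*-2 + 0*-2 + 0*1 = 1
  c_8 = 0*-1 + 1*1 + 0*-1 + 0*0 + 0*-1 + 0*-2 + 0*-2 + 0*1 = 1
p = 3; digits c_i = Σ_j d_{ij}·3^j, 0 ≤ d_{ij} < 3:
  c_1 = 0
  c_2 = 1 = 1·3^0
  c_3 = 0
  c_4 = 1 = 1·3^0
  c_5 = 1 = 1·3^0
  c_6 = 0
  c_7 = 1 = 1·3^0
  c_8 = 1 = 1·3^0
Factor λ_0 = (0, 1, 0, 1, 1, 0, 1, 1)

((0, 1, 0, 1, 1, 0, 1, 1),)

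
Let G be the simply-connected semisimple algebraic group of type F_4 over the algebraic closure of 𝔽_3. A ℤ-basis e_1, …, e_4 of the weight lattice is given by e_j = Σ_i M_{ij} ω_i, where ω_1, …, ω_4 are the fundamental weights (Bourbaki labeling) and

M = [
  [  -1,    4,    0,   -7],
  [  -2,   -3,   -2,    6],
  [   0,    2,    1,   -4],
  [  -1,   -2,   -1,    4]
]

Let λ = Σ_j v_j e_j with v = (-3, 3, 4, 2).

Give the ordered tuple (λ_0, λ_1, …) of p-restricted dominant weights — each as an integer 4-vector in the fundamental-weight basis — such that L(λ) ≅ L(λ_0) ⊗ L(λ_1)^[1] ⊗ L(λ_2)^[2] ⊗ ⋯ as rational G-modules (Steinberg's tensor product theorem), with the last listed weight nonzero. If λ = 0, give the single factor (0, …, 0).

Converting to the ω-basis (c_i = row i of M dotted with v = (-3, 3, 4, 2)):
  c_1 = -1*-3 + 4*3 + 0*4 + -7*2 = 1
  c_2 = -2*-3 + -3*3 + -2*4 + 6*2 = 1
  c_3 = 0*-3 + 2*3 + 1*4 + -4*2 = 2
  c_4 = -1*-3 + -2*3 + -1*4 + 4*2 = 1
p = 3; digits c_i = Σ_j d_{ij}·3^j, 0 ≤ d_{ij} < 3:
  c_1 = 1 = 1·3^0
  c_2 = 1 = 1·3^0
  c_3 = 2 = 2·3^0
  c_4 = 1 = 1·3^0
Factor λ_0 = (1, 1, 2, 1)

((1, 1, 2, 1),)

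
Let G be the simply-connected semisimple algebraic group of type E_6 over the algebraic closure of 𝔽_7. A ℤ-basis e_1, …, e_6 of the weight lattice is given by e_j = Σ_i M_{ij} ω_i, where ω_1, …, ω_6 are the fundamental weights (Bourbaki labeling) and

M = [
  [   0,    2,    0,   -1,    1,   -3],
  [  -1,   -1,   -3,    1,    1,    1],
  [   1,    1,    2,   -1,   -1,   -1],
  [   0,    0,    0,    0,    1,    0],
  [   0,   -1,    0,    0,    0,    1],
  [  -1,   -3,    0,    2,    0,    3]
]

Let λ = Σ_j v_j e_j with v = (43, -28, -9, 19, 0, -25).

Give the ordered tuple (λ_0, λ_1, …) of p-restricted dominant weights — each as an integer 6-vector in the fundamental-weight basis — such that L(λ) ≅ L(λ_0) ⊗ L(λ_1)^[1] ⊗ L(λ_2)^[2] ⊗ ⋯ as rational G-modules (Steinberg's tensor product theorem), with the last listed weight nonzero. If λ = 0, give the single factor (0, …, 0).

ω-coordinates c = M·v, v = (43, -28, -9, 19, 0, -25):
  c_1 = (0)·(43) + (2)·(-28) + (0)·(-9) + (-1)·(19) + (1)·(0) + (-3)·(-25) = 0
  c_2 = (-1)·(43) + (-1)·(-28) + (-3)·(-9) + (1)·(19) + (1)·(0) + (1)·(-25) = 6
  c_3 = (1)·(43) + (1)·(-28) + (2)·(-9) + (-1)·(19) + (-1)·(0) + (-1)·(-25) = 3
  c_4 = (0)·(43) + (0)·(-28) + (0)·(-9) + (0)·(19) + (1)·(0) + (0)·(-25) = 0
  c_5 = (0)·(43) + (-1)·(-28) + (0)·(-9) + (0)·(19) + (0)·(0) + (1)·(-25) = 3
  c_6 = (-1)·(43) + (-3)·(-28) + (0)·(-9) + (2)·(19) + (0)·(0) + (3)·(-25) = 4
p = 7; digits c_i = Σ_j d_{ij}·7^j, 0 ≤ d_{ij} < 7:
  c_1 = 0
  c_2 = 6 = 6·7^0
  c_3 = 3 = 3·7^0
  c_4 = 0
  c_5 = 3 = 3·7^0
  c_6 = 4 = 4·7^0
Factor λ_0 = (0, 6, 3, 0, 3, 4)

((0, 6, 3, 0, 3, 4),)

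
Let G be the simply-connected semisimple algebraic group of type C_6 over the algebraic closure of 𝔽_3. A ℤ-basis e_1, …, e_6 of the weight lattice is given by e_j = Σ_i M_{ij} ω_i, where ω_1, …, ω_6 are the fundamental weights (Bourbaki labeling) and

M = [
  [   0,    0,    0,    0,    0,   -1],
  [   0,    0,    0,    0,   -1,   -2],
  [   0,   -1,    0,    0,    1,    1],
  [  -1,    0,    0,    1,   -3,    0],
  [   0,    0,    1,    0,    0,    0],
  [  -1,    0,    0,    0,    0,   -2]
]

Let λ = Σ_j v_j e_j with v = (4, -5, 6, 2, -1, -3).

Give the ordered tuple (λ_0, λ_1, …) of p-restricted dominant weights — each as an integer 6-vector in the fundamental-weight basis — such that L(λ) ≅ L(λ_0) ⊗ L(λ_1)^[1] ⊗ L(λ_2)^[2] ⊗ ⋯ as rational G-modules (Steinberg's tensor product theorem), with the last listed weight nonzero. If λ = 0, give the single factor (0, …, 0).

((0, 1, 1, 1, 0, 2), (1, 2, 0, 0, 2, 0))

Change of basis e → ω: c = M·v where v = (4, -5, 6, 2, -1, -3):
  c_1 = (0)·(4) + (0)·(-5) + (0)·(6) + (0)·(2) + (0)·(-1) + (-1)·(-3) = 3
  c_2 = (0)·(4) + (0)·(-5) + (0)·(6) + (0)·(2) + (-1)·(-1) + (-2)·(-3) = 7
  c_3 = (0)·(4) + (-1)·(-5) + (0)·(6) + (0)·(2) + (1)·(-1) + (1)·(-3) = 1
  c_4 = (-1)·(4) + (0)·(-5) + (0)·(6) + (1)·(2) + (-3)·(-1) + (0)·(-3) = 1
  c_5 = (0)·(4) + (0)·(-5) + (1)·(6) + (0)·(2) + (0)·(-1) + (0)·(-3) = 6
  c_6 = (-1)·(4) + (0)·(-5) + (0)·(6) + (0)·(2) + (0)·(-1) + (-2)·(-3) = 2
Base-3 expansion of each c_i:
  c_1 = 3 = 0·3^0 + 1·3^1
  c_2 = 7 = 1·3^0 + 2·3^1
  c_3 = 1 = 1·3^0
  c_4 = 1 = 1·3^0
  c_5 = 6 = 0·3^0 + 2·3^1
  c_6 = 2 = 2·3^0
p-restricted factor λ_0 = (0, 1, 1, 1, 0, 2)
p-restricted factor λ_1 = (1, 2, 0, 0, 2, 0)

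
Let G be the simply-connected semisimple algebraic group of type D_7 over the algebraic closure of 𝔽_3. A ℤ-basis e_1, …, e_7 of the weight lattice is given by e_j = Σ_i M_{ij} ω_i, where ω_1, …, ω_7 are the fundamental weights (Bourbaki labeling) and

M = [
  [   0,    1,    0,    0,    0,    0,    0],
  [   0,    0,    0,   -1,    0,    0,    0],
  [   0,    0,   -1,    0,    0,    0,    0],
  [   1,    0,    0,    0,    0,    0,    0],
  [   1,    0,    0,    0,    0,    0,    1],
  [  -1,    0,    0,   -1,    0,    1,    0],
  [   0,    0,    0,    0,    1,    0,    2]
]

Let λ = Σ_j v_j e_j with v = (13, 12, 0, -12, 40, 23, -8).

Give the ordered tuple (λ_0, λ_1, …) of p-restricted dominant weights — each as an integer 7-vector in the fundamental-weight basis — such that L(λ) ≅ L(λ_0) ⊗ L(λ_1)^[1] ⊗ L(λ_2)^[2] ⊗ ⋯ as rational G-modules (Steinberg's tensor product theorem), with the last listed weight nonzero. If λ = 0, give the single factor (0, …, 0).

In the fundamental-weight basis, λ has coordinates c = M·v (v = (13, 12, 0, -12, 40, 23, -8)):
  c_1 = 0*13 + 1*12 + 0*0 + 0*-12 + 0*40 + 0*23 + 0*-8 = 12
  c_2 = 0*13 + 0*12 + 0*0 + -1*-12 + 0*40 + 0*23 + 0*-8 = 12
  c_3 = 0*13 + 0*12 + -1*0 + 0*-12 + 0*40 + 0*23 + 0*-8 = 0
  c_4 = 1*13 + 0*12 + 0*0 + 0*-12 + 0*40 + 0*23 + 0*-8 = 13
  c_5 = 1*13 + 0*12 + 0*0 + 0*-12 + 0*40 + 0*23 + 1*-8 = 5
  c_6 = -1*13 + 0*12 + 0*0 + -1*-12 + 0*40 + 1*23 + 0*-8 = 22
  c_7 = 0*13 + 0*12 + 0*0 + 0*-12 + 1*40 + 0*23 + 2*-8 = 24
Writing each c_i in base p = 3:
  c_1 = 12 = 0·3^0 + 1·3^1 + 1·3^2
  c_2 = 12 = 0·3^0 + 1·3^1 + 1·3^2
  c_3 = 0
  c_4 = 13 = 1·3^0 + 1·3^1 + 1·3^2
  c_5 = 5 = 2·3^0 + 1·3^1
  c_6 = 22 = 1·3^0 + 1·3^1 + 2·3^2
  c_7 = 24 = 0·3^0 + 2·3^1 + 2·3^2
p-restricted factor λ_0 = (0, 0, 0, 1, 2, 1, 0)
p-restricted factor λ_1 = (1, 1, 0, 1, 1, 1, 2)
p-restricted factor λ_2 = (1, 1, 0, 1, 0, 2, 2)

((0, 0, 0, 1, 2, 1, 0), (1, 1, 0, 1, 1, 1, 2), (1, 1, 0, 1, 0, 2, 2))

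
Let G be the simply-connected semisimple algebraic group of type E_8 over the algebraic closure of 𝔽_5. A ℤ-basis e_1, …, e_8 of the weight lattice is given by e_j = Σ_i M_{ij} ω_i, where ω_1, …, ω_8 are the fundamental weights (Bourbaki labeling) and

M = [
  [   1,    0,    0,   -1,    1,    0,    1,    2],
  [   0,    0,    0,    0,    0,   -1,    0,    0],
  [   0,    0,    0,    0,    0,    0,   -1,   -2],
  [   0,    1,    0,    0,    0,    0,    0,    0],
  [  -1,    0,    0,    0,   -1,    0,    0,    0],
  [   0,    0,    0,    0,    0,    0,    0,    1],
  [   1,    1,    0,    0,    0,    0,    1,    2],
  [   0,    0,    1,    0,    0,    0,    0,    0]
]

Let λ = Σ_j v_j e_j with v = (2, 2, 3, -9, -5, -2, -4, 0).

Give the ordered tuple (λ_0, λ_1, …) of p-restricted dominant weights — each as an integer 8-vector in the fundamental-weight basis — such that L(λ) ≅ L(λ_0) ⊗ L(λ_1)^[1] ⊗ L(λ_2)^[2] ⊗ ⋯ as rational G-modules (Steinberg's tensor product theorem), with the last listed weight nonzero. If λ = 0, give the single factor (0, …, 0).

((2, 2, 4, 2, 3, 0, 0, 3),)

ω-coordinates c = M·v, v = (2, 2, 3, -9, -5, -2, -4, 0):
  c_1 = 1*2 + 0*2 + 0*3 + -1*-9 + 1*-5 + 0*-2 + 1*-4 + 2*0 = 2
  c_2 = 0*2 + 0*2 + 0*3 + 0*-9 + 0*-5 + -1*-2 + 0*-4 + 0*0 = 2
  c_3 = 0*2 + 0*2 + 0*3 + 0*-9 + 0*-5 + 0*-2 + -1*-4 + -2*0 = 4
  c_4 = 0*2 + 1*2 + 0*3 + 0*-9 + 0*-5 + 0*-2 + 0*-4 + 0*0 = 2
  c_5 = -1*2 + 0*2 + 0*3 + 0*-9 + -1*-5 + 0*-2 + 0*-4 + 0*0 = 3
  c_6 = 0*2 + 0*2 + 0*3 + 0*-9 + 0*-5 + 0*-2 + 0*-4 + 1*0 = 0
  c_7 = 1*2 + 1*2 + 0*3 + 0*-9 + 0*-5 + 0*-2 + 1*-4 + 2*0 = 0
  c_8 = 0*2 + 0*2 + 1*3 + 0*-9 + 0*-5 + 0*-2 + 0*-4 + 0*0 = 3
Expand coordinatewise in base 5:
  c_1 = 2 = 2·5^0
  c_2 = 2 = 2·5^0
  c_3 = 4 = 4·5^0
  c_4 = 2 = 2·5^0
  c_5 = 3 = 3·5^0
  c_6 = 0
  c_7 = 0
  c_8 = 3 = 3·5^0
Factor λ_0 = (2, 2, 4, 2, 3, 0, 0, 3)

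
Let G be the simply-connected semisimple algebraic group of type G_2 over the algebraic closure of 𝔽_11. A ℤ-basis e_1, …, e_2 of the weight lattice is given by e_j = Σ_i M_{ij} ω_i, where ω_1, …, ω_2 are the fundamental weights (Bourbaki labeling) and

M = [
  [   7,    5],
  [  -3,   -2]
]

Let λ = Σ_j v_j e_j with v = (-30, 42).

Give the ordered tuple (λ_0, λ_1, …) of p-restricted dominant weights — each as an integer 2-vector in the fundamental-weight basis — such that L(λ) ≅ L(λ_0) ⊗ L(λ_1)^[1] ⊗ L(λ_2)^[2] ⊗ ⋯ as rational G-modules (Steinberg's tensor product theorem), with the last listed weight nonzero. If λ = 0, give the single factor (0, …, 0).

((0, 6),)

Compute c_i = Σ_j M_{ij} v_j with v = (-30, 42):
  c_1 = (7)·(-30) + 5·42 = 0
  c_2 = (-3)·(-30) + (-2)·(42) = 6
Expand coordinatewise in base 11:
  c_1 = 0
  c_2 = 6 = 6·11^0
λ_0 = (0, 6)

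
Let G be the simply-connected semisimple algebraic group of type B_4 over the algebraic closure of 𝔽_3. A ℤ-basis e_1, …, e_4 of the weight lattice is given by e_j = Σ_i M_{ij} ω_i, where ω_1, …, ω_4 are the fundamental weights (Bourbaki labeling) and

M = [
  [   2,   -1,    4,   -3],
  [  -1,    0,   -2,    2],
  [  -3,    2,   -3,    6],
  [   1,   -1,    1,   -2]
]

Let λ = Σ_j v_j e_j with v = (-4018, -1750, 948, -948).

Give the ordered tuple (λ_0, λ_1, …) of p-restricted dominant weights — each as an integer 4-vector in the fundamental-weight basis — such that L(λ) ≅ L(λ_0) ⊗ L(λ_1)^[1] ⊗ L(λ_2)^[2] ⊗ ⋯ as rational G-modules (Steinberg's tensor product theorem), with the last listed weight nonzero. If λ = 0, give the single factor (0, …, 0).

Compute c_i = Σ_j M_{ij} v_j with v = (-4018, -1750, 948, -948):
  c_1 = 2*-4018 + -1*-1750 + 4*948 + -3*-948 = 350
  c_2 = -1*-4018 + 0*-1750 + -2*948 + 2*-948 = 226
  c_3 = -3*-4018 + 2*-1750 + -3*948 + 6*-948 = 22
  c_4 = 1*-4018 + -1*-1750 + 1*948 + -2*-948 = 576
p = 3; digits c_i = Σ_j d_{ij}·3^j, 0 ≤ d_{ij} < 3:
  c_1 = 350 = 2·3^0 + 2·3^1 + 2·3^2 + 0·3^3 + 1·3^4 + 1·3^5
  c_2 = 226 = 1·3^0 + 0·3^1 + 1·3^2 + 2·3^3 + 2·3^4
  c_3 = 22 = 1·3^0 + 1·3^1 + 2·3^2
  c_4 = 576 = 0·3^0 + 0·3^1 + 1·3^2 + 0·3^3 + 1·3^4 + 2·3^5
p-restricted factor λ_0 = (2, 1, 1, 0)
p-restricted factor λ_1 = (2, 0, 1, 0)
p-restricted factor λ_2 = (2, 1, 2, 1)
p-restricted factor λ_3 = (0, 2, 0, 0)
p-restricted factor λ_4 = (1, 2, 0, 1)
p-restricted factor λ_5 = (1, 0, 0, 2)

((2, 1, 1, 0), (2, 0, 1, 0), (2, 1, 2, 1), (0, 2, 0, 0), (1, 2, 0, 1), (1, 0, 0, 2))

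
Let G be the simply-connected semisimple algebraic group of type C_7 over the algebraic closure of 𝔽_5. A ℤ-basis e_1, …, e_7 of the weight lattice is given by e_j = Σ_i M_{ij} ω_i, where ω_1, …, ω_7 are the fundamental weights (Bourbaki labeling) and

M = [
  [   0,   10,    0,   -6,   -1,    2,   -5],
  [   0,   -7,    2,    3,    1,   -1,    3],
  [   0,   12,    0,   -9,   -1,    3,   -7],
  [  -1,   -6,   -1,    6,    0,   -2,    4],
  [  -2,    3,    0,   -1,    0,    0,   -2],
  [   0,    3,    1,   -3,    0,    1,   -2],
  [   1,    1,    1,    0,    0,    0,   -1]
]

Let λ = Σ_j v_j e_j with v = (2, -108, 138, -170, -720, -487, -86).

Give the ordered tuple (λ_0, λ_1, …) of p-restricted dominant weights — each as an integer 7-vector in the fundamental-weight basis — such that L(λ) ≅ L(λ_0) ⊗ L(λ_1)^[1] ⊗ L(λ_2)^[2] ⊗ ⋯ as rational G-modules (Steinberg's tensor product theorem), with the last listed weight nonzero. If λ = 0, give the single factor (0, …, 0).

Change of basis e → ω: c = M·v where v = (2, -108, 138, -170, -720, -487, -86):
  c_1 = 0·2 + (10)·(-108) + 0·138 + (-6)·(-170) + (-1)·(-720) + (2)·(-487) + (-5)·(-86) = 116
  c_2 = 0·2 + (-7)·(-108) + 2·138 + (3)·(-170) + (1)·(-720) + (-1)·(-487) + (3)·(-86) = 31
  c_3 = 0·2 + (12)·(-108) + 0·138 + (-9)·(-170) + (-1)·(-720) + (3)·(-487) + (-7)·(-86) = 95
  c_4 = (-1)·(2) + (-6)·(-108) + (-1)·(138) + (6)·(-170) + (0)·(-720) + (-2)·(-487) + (4)·(-86) = 118
  c_5 = (-2)·(2) + (3)·(-108) + 0·138 + (-1)·(-170) + (0)·(-720) + (0)·(-487) + (-2)·(-86) = 14
  c_6 = 0·2 + (3)·(-108) + 1·138 + (-3)·(-170) + (0)·(-720) + (1)·(-487) + (-2)·(-86) = 9
  c_7 = 1·2 + (1)·(-108) + 1·138 + (0)·(-170) + (0)·(-720) + (0)·(-487) + (-1)·(-86) = 118
Base-5 expansion of each c_i:
  c_1 = 116 = 1·5^0 + 3·5^1 + 4·5^2
  c_2 = 31 = 1·5^0 + 1·5^1 + 1·5^2
  c_3 = 95 = 0·5^0 + 4·5^1 + 3·5^2
  c_4 = 118 = 3·5^0 + 3·5^1 + 4·5^2
  c_5 = 14 = 4·5^0 + 2·5^1
  c_6 = 9 = 4·5^0 + 1·5^1
  c_7 = 118 = 3·5^0 + 3·5^1 + 4·5^2
Factor λ_0 = (1, 1, 0, 3, 4, 4, 3)
Factor λ_1 = (3, 1, 4, 3, 2, 1, 3)
Factor λ_2 = (4, 1, 3, 4, 0, 0, 4)

((1, 1, 0, 3, 4, 4, 3), (3, 1, 4, 3, 2, 1, 3), (4, 1, 3, 4, 0, 0, 4))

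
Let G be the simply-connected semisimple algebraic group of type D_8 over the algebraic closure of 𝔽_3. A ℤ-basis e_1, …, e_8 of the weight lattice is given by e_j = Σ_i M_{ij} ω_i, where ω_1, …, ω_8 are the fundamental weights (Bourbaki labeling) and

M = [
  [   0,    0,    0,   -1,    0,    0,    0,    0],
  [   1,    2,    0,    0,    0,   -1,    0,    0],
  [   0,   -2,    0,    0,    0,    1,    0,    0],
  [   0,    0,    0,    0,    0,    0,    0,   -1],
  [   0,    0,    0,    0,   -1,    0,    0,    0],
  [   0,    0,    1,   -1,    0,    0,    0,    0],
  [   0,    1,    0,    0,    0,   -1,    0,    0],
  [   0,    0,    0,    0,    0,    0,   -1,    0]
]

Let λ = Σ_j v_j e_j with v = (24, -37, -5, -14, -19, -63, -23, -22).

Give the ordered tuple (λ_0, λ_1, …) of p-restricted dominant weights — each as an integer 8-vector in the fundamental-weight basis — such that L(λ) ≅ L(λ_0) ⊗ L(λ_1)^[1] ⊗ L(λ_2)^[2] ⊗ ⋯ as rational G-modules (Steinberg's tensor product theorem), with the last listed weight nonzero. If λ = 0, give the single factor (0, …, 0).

((2, 1, 2, 1, 1, 0, 2, 2), (1, 1, 0, 1, 0, 0, 2, 1), (1, 1, 1, 2, 2, 1, 2, 2))

Change of basis e → ω: c = M·v where v = (24, -37, -5, -14, -19, -63, -23, -22):
  c_1 = (0)·(24) + (0)·(-37) + (0)·(-5) + (-1)·(-14) + (0)·(-19) + (0)·(-63) + (0)·(-23) + (0)·(-22) = 14
  c_2 = (1)·(24) + (2)·(-37) + (0)·(-5) + (0)·(-14) + (0)·(-19) + (-1)·(-63) + (0)·(-23) + (0)·(-22) = 13
  c_3 = (0)·(24) + (-2)·(-37) + (0)·(-5) + (0)·(-14) + (0)·(-19) + (1)·(-63) + (0)·(-23) + (0)·(-22) = 11
  c_4 = (0)·(24) + (0)·(-37) + (0)·(-5) + (0)·(-14) + (0)·(-19) + (0)·(-63) + (0)·(-23) + (-1)·(-22) = 22
  c_5 = (0)·(24) + (0)·(-37) + (0)·(-5) + (0)·(-14) + (-1)·(-19) + (0)·(-63) + (0)·(-23) + (0)·(-22) = 19
  c_6 = (0)·(24) + (0)·(-37) + (1)·(-5) + (-1)·(-14) + (0)·(-19) + (0)·(-63) + (0)·(-23) + (0)·(-22) = 9
  c_7 = (0)·(24) + (1)·(-37) + (0)·(-5) + (0)·(-14) + (0)·(-19) + (-1)·(-63) + (0)·(-23) + (0)·(-22) = 26
  c_8 = (0)·(24) + (0)·(-37) + (0)·(-5) + (0)·(-14) + (0)·(-19) + (0)·(-63) + (-1)·(-23) + (0)·(-22) = 23
Writing each c_i in base p = 3:
  c_1 = 14 = 2·3^0 + 1·3^1 + 1·3^2
  c_2 = 13 = 1·3^0 + 1·3^1 + 1·3^2
  c_3 = 11 = 2·3^0 + 0·3^1 + 1·3^2
  c_4 = 22 = 1·3^0 + 1·3^1 + 2·3^2
  c_5 = 19 = 1·3^0 + 0·3^1 + 2·3^2
  c_6 = 9 = 0·3^0 + 0·3^1 + 1·3^2
  c_7 = 26 = 2·3^0 + 2·3^1 + 2·3^2
  c_8 = 23 = 2·3^0 + 1·3^1 + 2·3^2
λ_0 = (2, 1, 2, 1, 1, 0, 2, 2)
λ_1 = (1, 1, 0, 1, 0, 0, 2, 1)
λ_2 = (1, 1, 1, 2, 2, 1, 2, 2)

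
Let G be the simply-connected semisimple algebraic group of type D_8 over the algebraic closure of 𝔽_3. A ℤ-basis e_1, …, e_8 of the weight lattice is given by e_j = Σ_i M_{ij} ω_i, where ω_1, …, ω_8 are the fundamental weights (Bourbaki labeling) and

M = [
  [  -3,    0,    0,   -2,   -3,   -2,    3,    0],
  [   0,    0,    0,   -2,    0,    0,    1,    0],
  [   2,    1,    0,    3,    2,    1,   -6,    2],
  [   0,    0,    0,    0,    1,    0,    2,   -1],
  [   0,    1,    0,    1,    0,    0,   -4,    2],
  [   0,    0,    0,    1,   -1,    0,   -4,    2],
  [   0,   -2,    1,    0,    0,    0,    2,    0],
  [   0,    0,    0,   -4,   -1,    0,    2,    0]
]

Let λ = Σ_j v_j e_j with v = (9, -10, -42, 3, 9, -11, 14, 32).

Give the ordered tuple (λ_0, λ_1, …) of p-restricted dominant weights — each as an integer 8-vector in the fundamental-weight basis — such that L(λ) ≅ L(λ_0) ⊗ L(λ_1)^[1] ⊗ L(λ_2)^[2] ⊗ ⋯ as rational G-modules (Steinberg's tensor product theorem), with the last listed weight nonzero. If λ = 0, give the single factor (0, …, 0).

((1, 2, 1, 2, 1, 2, 0, 1), (1, 2, 1, 1, 0, 0, 2, 2))

Change of basis e → ω: c = M·v where v = (9, -10, -42, 3, 9, -11, 14, 32):
  c_1 = (-3)·(9) + (0)·(-10) + (0)·(-42) + (-2)·(3) + (-3)·(9) + (-2)·(-11) + (3)·(14) + (0)·(32) = 4
  c_2 = (0)·(9) + (0)·(-10) + (0)·(-42) + (-2)·(3) + (0)·(9) + (0)·(-11) + (1)·(14) + (0)·(32) = 8
  c_3 = (2)·(9) + (1)·(-10) + (0)·(-42) + (3)·(3) + (2)·(9) + (1)·(-11) + (-6)·(14) + (2)·(32) = 4
  c_4 = (0)·(9) + (0)·(-10) + (0)·(-42) + (0)·(3) + (1)·(9) + (0)·(-11) + (2)·(14) + (-1)·(32) = 5
  c_5 = (0)·(9) + (1)·(-10) + (0)·(-42) + (1)·(3) + (0)·(9) + (0)·(-11) + (-4)·(14) + (2)·(32) = 1
  c_6 = (0)·(9) + (0)·(-10) + (0)·(-42) + (1)·(3) + (-1)·(9) + (0)·(-11) + (-4)·(14) + (2)·(32) = 2
  c_7 = (0)·(9) + (-2)·(-10) + (1)·(-42) + (0)·(3) + (0)·(9) + (0)·(-11) + (2)·(14) + (0)·(32) = 6
  c_8 = (0)·(9) + (0)·(-10) + (0)·(-42) + (-4)·(3) + (-1)·(9) + (0)·(-11) + (2)·(14) + (0)·(32) = 7
Base-3 expansion of each c_i:
  c_1 = 4 = 1·3^0 + 1·3^1
  c_2 = 8 = 2·3^0 + 2·3^1
  c_3 = 4 = 1·3^0 + 1·3^1
  c_4 = 5 = 2·3^0 + 1·3^1
  c_5 = 1 = 1·3^0
  c_6 = 2 = 2·3^0
  c_7 = 6 = 0·3^0 + 2·3^1
  c_8 = 7 = 1·3^0 + 2·3^1
λ_0 = (1, 2, 1, 2, 1, 2, 0, 1)
λ_1 = (1, 2, 1, 1, 0, 0, 2, 2)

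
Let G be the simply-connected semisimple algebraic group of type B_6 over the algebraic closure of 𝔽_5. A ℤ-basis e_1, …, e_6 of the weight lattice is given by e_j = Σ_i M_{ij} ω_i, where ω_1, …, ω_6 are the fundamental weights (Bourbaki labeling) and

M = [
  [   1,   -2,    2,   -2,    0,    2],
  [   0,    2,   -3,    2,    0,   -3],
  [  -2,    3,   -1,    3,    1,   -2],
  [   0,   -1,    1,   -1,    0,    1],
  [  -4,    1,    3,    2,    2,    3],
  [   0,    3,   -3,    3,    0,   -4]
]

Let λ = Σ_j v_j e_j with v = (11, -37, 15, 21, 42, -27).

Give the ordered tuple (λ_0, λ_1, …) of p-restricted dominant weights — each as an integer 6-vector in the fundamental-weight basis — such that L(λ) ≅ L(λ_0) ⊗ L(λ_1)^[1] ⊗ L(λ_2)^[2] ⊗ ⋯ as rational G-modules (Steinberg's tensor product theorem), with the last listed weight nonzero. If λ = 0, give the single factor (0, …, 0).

((4, 4, 1, 4, 4, 0), (3, 0, 2, 0, 1, 3))

In the fundamental-weight basis, λ has coordinates c = M·v (v = (11, -37, 15, 21, 42, -27)):
  c_1 = 1*11 + -2*-37 + 2*15 + -2*21 + 0*42 + 2*-27 = 19
  c_2 = 0*11 + 2*-37 + -3*15 + 2*21 + 0*42 + -3*-27 = 4
  c_3 = -2*11 + 3*-37 + -1*15 + 3*21 + 1*42 + -2*-27 = 11
  c_4 = 0*11 + -1*-37 + 1*15 + -1*21 + 0*42 + 1*-27 = 4
  c_5 = -4*11 + 1*-37 + 3*15 + 2*21 + 2*42 + 3*-27 = 9
  c_6 = 0*11 + 3*-37 + -3*15 + 3*21 + 0*42 + -4*-27 = 15
Expand coordinatewise in base 5:
  c_1 = 19 = 4·5^0 + 3·5^1
  c_2 = 4 = 4·5^0
  c_3 = 11 = 1·5^0 + 2·5^1
  c_4 = 4 = 4·5^0
  c_5 = 9 = 4·5^0 + 1·5^1
  c_6 = 15 = 0·5^0 + 3·5^1
p-restricted factor λ_0 = (4, 4, 1, 4, 4, 0)
p-restricted factor λ_1 = (3, 0, 2, 0, 1, 3)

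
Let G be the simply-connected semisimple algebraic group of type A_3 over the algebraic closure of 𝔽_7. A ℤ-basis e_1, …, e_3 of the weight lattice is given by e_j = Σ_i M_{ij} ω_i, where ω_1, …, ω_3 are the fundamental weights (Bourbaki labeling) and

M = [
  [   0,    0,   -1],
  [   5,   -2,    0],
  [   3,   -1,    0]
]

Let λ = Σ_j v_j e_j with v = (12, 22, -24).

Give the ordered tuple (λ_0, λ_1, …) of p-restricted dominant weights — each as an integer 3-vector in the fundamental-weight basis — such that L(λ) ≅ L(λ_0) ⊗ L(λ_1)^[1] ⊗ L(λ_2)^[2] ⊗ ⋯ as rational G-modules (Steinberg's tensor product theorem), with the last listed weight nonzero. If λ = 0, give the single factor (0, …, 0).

((3, 2, 0), (3, 2, 2))

ω-coordinates c = M·v, v = (12, 22, -24):
  c_1 = (0)·(12) + (0)·(22) + (-1)·(-24) = 24
  c_2 = (5)·(12) + (-2)·(22) + (0)·(-24) = 16
  c_3 = (3)·(12) + (-1)·(22) + (0)·(-24) = 14
Writing each c_i in base p = 7:
  c_1 = 24 = 3·7^0 + 3·7^1
  c_2 = 16 = 2·7^0 + 2·7^1
  c_3 = 14 = 0·7^0 + 2·7^1
Factor λ_0 = (3, 2, 0)
Factor λ_1 = (3, 2, 2)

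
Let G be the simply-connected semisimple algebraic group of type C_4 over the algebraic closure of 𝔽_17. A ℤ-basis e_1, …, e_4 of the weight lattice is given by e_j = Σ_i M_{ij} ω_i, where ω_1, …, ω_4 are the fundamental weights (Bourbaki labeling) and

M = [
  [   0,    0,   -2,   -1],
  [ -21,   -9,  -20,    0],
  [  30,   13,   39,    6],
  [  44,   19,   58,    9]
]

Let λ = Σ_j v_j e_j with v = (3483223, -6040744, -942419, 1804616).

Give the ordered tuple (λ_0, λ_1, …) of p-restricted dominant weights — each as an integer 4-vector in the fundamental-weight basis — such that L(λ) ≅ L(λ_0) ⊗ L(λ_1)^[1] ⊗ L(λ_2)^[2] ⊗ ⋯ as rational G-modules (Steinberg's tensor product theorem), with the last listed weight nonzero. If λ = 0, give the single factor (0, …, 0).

((16, 5, 15, 0), (9, 3, 11, 8), (5, 12, 3, 0), (16, 13, 8, 14))

Compute c_i = Σ_j M_{ij} v_j with v = (3483223, -6040744, -942419, 1804616):
  c_1 = 0·3483223 + (0)·(-6040744) + (-2)·(-942419) + (-1)·(1804616) = 80222
  c_2 = (-21)·(3483223) + (-9)·(-6040744) + (-20)·(-942419) + 0·1804616 = 67393
  c_3 = 30·3483223 + (13)·(-6040744) + (39)·(-942419) + 6·1804616 = 40373
  c_4 = 44·3483223 + (19)·(-6040744) + (58)·(-942419) + 9·1804616 = 68918
Writing each c_i in base p = 17:
  c_1 = 80222 = 16·17^0 + 9·17^1 + 5·17^2 + 16·17^3
  c_2 = 67393 = 5·17^0 + 3·17^1 + 12·17^2 + 13·17^3
  c_3 = 40373 = 15·17^0 + 11·17^1 + 3·17^2 + 8·17^3
  c_4 = 68918 = 0·17^0 + 8·17^1 + 0·17^2 + 14·17^3
Factor λ_0 = (16, 5, 15, 0)
Factor λ_1 = (9, 3, 11, 8)
Factor λ_2 = (5, 12, 3, 0)
Factor λ_3 = (16, 13, 8, 14)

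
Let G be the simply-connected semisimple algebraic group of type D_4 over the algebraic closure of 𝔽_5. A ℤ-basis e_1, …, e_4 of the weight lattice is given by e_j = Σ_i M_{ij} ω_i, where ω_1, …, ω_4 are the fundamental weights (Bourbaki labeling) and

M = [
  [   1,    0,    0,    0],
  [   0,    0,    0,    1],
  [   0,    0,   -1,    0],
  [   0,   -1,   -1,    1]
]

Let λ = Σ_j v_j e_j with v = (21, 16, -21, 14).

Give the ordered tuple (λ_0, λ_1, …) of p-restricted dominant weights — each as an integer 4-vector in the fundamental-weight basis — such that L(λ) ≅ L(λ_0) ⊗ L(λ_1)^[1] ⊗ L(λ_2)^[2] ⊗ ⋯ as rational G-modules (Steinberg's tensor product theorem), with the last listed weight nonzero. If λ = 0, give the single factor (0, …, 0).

Change of basis e → ω: c = M·v where v = (21, 16, -21, 14):
  c_1 = 1·21 + 0·16 + (0)·(-21) + 0·14 = 21
  c_2 = 0·21 + 0·16 + (0)·(-21) + 1·14 = 14
  c_3 = 0·21 + 0·16 + (-1)·(-21) + 0·14 = 21
  c_4 = 0·21 + (-1)·(16) + (-1)·(-21) + 1·14 = 19
p = 5; digits c_i = Σ_j d_{ij}·5^j, 0 ≤ d_{ij} < 5:
  c_1 = 21 = 1·5^0 + 4·5^1
  c_2 = 14 = 4·5^0 + 2·5^1
  c_3 = 21 = 1·5^0 + 4·5^1
  c_4 = 19 = 4·5^0 + 3·5^1
p-restricted factor λ_0 = (1, 4, 1, 4)
p-restricted factor λ_1 = (4, 2, 4, 3)

((1, 4, 1, 4), (4, 2, 4, 3))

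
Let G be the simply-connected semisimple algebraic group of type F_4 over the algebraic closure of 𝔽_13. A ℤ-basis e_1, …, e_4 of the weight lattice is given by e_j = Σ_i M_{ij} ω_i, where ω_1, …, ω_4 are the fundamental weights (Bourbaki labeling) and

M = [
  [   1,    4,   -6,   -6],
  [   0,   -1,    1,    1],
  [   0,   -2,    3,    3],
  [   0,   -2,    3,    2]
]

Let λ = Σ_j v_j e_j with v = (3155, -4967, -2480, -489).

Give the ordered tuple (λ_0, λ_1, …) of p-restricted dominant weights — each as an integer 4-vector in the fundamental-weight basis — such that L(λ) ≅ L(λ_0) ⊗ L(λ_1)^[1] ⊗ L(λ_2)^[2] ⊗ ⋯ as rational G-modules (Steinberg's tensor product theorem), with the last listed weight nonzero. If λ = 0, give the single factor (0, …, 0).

((9, 9, 0, 8), (6, 10, 1, 12), (6, 11, 6, 8))

ω-coordinates c = M·v, v = (3155, -4967, -2480, -489):
  c_1 = (1)·(3155) + (4)·(-4967) + (-6)·(-2480) + (-6)·(-489) = 1101
  c_2 = (0)·(3155) + (-1)·(-4967) + (1)·(-2480) + (1)·(-489) = 1998
  c_3 = (0)·(3155) + (-2)·(-4967) + (3)·(-2480) + (3)·(-489) = 1027
  c_4 = (0)·(3155) + (-2)·(-4967) + (3)·(-2480) + (2)·(-489) = 1516
Expand coordinatewise in base 13:
  c_1 = 1101 = 9·13^0 + 6·13^1 + 6·13^2
  c_2 = 1998 = 9·13^0 + 10·13^1 + 11·13^2
  c_3 = 1027 = 0·13^0 + 1·13^1 + 6·13^2
  c_4 = 1516 = 8·13^0 + 12·13^1 + 8·13^2
p-restricted factor λ_0 = (9, 9, 0, 8)
p-restricted factor λ_1 = (6, 10, 1, 12)
p-restricted factor λ_2 = (6, 11, 6, 8)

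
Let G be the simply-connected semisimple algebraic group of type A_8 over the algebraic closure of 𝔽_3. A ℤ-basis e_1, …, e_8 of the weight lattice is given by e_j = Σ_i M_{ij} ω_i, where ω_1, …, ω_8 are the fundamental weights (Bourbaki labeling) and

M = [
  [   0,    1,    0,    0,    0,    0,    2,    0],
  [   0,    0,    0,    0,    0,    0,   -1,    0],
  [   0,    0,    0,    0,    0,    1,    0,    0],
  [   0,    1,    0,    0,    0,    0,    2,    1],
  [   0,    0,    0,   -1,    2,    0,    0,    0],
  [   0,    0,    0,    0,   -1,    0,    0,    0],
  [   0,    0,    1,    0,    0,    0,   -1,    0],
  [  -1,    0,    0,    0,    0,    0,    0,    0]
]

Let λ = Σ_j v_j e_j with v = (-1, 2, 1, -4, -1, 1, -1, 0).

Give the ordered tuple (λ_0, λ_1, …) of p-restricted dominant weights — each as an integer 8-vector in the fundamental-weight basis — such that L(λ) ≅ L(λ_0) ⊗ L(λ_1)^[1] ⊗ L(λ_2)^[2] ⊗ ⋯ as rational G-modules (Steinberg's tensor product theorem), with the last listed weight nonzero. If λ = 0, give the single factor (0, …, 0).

((0, 1, 1, 0, 2, 1, 2, 1),)

ω-coordinates c = M·v, v = (-1, 2, 1, -4, -1, 1, -1, 0):
  c_1 = (0)·(-1) + 1·2 + 0·1 + (0)·(-4) + (0)·(-1) + 0·1 + (2)·(-1) + 0·0 = 0
  c_2 = (0)·(-1) + 0·2 + 0·1 + (0)·(-4) + (0)·(-1) + 0·1 + (-1)·(-1) + 0·0 = 1
  c_3 = (0)·(-1) + 0·2 + 0·1 + (0)·(-4) + (0)·(-1) + 1·1 + (0)·(-1) + 0·0 = 1
  c_4 = (0)·(-1) + 1·2 + 0·1 + (0)·(-4) + (0)·(-1) + 0·1 + (2)·(-1) + 1·0 = 0
  c_5 = (0)·(-1) + 0·2 + 0·1 + (-1)·(-4) + (2)·(-1) + 0·1 + (0)·(-1) + 0·0 = 2
  c_6 = (0)·(-1) + 0·2 + 0·1 + (0)·(-4) + (-1)·(-1) + 0·1 + (0)·(-1) + 0·0 = 1
  c_7 = (0)·(-1) + 0·2 + 1·1 + (0)·(-4) + (0)·(-1) + 0·1 + (-1)·(-1) + 0·0 = 2
  c_8 = (-1)·(-1) + 0·2 + 0·1 + (0)·(-4) + (0)·(-1) + 0·1 + (0)·(-1) + 0·0 = 1
p = 3; digits c_i = Σ_j d_{ij}·3^j, 0 ≤ d_{ij} < 3:
  c_1 = 0
  c_2 = 1 = 1·3^0
  c_3 = 1 = 1·3^0
  c_4 = 0
  c_5 = 2 = 2·3^0
  c_6 = 1 = 1·3^0
  c_7 = 2 = 2·3^0
  c_8 = 1 = 1·3^0
p-restricted factor λ_0 = (0, 1, 1, 0, 2, 1, 2, 1)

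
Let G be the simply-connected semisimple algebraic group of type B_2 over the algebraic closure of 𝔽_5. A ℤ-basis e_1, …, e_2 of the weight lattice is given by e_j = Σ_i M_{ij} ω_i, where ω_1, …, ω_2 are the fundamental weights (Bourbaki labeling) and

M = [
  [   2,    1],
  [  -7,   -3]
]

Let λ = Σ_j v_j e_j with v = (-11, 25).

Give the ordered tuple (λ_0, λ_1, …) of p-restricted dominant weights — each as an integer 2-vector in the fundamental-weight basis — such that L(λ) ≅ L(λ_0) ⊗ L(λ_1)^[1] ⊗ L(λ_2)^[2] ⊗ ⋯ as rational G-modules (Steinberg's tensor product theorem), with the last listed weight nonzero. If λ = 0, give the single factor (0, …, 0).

((3, 2),)

Compute c_i = Σ_j M_{ij} v_j with v = (-11, 25):
  c_1 = (2)·(-11) + 1·25 = 3
  c_2 = (-7)·(-11) + (-3)·(25) = 2
p = 5; digits c_i = Σ_j d_{ij}·5^j, 0 ≤ d_{ij} < 5:
  c_1 = 3 = 3·5^0
  c_2 = 2 = 2·5^0
Factor λ_0 = (3, 2)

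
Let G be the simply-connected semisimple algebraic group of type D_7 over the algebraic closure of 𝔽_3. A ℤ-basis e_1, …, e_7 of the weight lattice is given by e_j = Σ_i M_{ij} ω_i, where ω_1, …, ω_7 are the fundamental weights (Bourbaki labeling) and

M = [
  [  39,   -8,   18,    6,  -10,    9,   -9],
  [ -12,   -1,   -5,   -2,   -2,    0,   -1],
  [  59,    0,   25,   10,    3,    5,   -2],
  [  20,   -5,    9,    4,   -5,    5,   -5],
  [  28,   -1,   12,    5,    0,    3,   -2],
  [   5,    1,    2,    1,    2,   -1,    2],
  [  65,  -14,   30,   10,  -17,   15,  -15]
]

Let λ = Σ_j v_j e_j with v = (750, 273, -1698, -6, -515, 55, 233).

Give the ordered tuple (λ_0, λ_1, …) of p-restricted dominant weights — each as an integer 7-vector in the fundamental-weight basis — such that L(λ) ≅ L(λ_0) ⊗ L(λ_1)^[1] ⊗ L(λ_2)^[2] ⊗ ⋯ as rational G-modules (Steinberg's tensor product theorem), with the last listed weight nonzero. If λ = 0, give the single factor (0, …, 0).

Converting to the ω-basis (c_i = row i of M dotted with v = (750, 273, -1698, -6, -515, 55, 233)):
  c_1 = (39)·(750) + (-8)·(273) + (18)·(-1698) + (6)·(-6) + (-10)·(-515) + (9)·(55) + (-9)·(233) = 14
  c_2 = (-12)·(750) + (-1)·(273) + (-5)·(-1698) + (-2)·(-6) + (-2)·(-515) + (0)·(55) + (-1)·(233) = 26
  c_3 = (59)·(750) + (0)·(273) + (25)·(-1698) + (10)·(-6) + (3)·(-515) + (5)·(55) + (-2)·(233) = 4
  c_4 = (20)·(750) + (-5)·(273) + (9)·(-1698) + (4)·(-6) + (-5)·(-515) + (5)·(55) + (-5)·(233) = 14
  c_5 = (28)·(750) + (-1)·(273) + (12)·(-1698) + (5)·(-6) + (0)·(-515) + (3)·(55) + (-2)·(233) = 20
  c_6 = (5)·(750) + (1)·(273) + (2)·(-1698) + (1)·(-6) + (2)·(-515) + (-1)·(55) + (2)·(233) = 2
  c_7 = (65)·(750) + (-14)·(273) + (30)·(-1698) + (10)·(-6) + (-17)·(-515) + (15)·(55) + (-15)·(233) = 13
p = 3; digits c_i = Σ_j d_{ij}·3^j, 0 ≤ d_{ij} < 3:
  c_1 = 14 = 2·3^0 + 1·3^1 + 1·3^2
  c_2 = 26 = 2·3^0 + 2·3^1 + 2·3^2
  c_3 = 4 = 1·3^0 + 1·3^1
  c_4 = 14 = 2·3^0 + 1·3^1 + 1·3^2
  c_5 = 20 = 2·3^0 + 0·3^1 + 2·3^2
  c_6 = 2 = 2·3^0
  c_7 = 13 = 1·3^0 + 1·3^1 + 1·3^2
p-restricted factor λ_0 = (2, 2, 1, 2, 2, 2, 1)
p-restricted factor λ_1 = (1, 2, 1, 1, 0, 0, 1)
p-restricted factor λ_2 = (1, 2, 0, 1, 2, 0, 1)

((2, 2, 1, 2, 2, 2, 1), (1, 2, 1, 1, 0, 0, 1), (1, 2, 0, 1, 2, 0, 1))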